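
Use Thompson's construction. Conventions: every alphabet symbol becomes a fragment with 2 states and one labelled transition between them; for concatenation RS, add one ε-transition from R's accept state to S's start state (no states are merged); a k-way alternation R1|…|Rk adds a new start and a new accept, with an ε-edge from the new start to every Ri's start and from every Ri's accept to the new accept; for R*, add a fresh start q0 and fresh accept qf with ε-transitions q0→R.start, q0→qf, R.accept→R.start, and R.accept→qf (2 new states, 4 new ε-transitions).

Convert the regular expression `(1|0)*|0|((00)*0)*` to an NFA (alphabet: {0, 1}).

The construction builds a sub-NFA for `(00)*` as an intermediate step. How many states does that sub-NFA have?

6

Fragment for `(00)*`:
Each of the 2 symbol leaves contributes a 2-state fragment.
  00 : 4 states
  (00)* : 6 states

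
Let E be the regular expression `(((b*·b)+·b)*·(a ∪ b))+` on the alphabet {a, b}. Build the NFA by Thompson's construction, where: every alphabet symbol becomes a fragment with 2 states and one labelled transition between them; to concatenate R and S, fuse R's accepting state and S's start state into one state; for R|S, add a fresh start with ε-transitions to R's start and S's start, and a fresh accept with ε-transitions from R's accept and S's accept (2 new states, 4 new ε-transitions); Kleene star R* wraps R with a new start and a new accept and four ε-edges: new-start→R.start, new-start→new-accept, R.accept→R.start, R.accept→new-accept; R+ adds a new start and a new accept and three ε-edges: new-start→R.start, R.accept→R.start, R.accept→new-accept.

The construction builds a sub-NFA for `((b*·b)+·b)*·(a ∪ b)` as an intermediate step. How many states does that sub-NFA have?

15

Fragment for `((b*·b)+·b)*·(a ∪ b)`:
Each of the 5 symbol leaves contributes a 2-state fragment.
  b* = 4 states
  b*·b = 5 states
  (b*·b)+ = 7 states
  (b*·b)+·b = 8 states
  ((b*·b)+·b)* = 10 states
  a ∪ b = 6 states
  ((b*·b)+·b)*·(a ∪ b) = 15 states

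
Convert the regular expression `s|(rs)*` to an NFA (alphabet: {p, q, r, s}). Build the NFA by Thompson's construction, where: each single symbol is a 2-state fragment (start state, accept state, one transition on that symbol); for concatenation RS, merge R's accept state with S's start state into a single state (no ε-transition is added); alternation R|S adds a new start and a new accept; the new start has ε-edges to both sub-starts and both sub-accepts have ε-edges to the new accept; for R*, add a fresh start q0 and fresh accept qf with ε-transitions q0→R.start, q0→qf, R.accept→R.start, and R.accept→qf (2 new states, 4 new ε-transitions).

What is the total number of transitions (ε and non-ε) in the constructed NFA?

11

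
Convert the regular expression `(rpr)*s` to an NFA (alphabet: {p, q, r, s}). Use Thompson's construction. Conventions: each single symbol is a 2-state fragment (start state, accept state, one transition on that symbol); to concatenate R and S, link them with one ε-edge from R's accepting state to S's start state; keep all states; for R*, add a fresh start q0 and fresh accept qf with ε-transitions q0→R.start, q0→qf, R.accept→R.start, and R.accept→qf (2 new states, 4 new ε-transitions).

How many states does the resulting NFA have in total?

10

Bottom-up over the parse tree:
Each of the 4 symbol leaves contributes a 2-state fragment.
  rpr = 6 states
  (rpr)* = 8 states
  (rpr)*s = 10 states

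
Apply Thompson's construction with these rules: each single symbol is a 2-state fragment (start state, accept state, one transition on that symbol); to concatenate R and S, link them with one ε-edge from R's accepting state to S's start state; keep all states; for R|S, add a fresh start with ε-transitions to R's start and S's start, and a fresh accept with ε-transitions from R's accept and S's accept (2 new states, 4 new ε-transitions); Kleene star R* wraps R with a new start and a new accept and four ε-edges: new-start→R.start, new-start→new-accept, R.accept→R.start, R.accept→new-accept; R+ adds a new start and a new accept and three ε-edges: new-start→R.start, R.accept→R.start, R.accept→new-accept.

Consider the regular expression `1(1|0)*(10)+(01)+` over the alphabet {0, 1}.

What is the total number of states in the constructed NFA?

22

Recursing over subexpressions:
Each of the 7 symbol leaves contributes a 2-state fragment.
  1|0 — 6 states
  (1|0)* — 8 states
  10 — 4 states
  (10)+ — 6 states
  01 — 4 states
  (01)+ — 6 states
  1(1|0)*(10)+(01)+ — 22 states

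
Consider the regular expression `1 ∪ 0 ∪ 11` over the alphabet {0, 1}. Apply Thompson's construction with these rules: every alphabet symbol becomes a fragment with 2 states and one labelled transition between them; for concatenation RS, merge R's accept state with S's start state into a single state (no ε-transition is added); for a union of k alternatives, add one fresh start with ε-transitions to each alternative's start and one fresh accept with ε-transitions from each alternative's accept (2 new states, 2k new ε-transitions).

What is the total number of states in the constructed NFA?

Recursing over subexpressions:
Each of the 4 symbol leaves contributes a 2-state fragment.
  11 = 3 states
  1 ∪ 0 ∪ 11 = 9 states

9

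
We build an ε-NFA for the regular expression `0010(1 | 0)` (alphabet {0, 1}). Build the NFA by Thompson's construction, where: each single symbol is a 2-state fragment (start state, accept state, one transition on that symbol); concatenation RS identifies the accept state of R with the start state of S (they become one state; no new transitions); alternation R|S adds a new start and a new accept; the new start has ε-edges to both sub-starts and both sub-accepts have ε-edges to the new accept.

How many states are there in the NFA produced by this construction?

10

By structural recursion:
Each of the 6 symbol leaves contributes a 2-state fragment.
  1 | 0 — 6 states
  0010(1 | 0) — 10 states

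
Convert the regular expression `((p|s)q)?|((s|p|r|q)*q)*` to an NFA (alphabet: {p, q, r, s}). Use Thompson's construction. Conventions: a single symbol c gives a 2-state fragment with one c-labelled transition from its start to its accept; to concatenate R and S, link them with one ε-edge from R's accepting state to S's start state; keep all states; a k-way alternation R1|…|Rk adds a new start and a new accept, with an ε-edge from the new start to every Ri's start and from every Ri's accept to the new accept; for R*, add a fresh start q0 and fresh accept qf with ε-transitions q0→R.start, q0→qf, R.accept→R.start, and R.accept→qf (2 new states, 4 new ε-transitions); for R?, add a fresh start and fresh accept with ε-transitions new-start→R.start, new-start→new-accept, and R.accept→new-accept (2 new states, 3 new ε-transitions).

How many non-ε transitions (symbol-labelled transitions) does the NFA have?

8

Per subexpression:
Each of the 8 symbol leaves contributes exactly 1 symbol transition.
  p|s = 2 symbol transitions
  (p|s)q = 3 symbol transitions
  ((p|s)q)? = 3 symbol transitions
  s|p|r|q = 4 symbol transitions
  (s|p|r|q)* = 4 symbol transitions
  (s|p|r|q)*q = 5 symbol transitions
  ((s|p|r|q)*q)* = 5 symbol transitions
  ((p|s)q)?|((s|p|r|q)*q)* = 8 symbol transitions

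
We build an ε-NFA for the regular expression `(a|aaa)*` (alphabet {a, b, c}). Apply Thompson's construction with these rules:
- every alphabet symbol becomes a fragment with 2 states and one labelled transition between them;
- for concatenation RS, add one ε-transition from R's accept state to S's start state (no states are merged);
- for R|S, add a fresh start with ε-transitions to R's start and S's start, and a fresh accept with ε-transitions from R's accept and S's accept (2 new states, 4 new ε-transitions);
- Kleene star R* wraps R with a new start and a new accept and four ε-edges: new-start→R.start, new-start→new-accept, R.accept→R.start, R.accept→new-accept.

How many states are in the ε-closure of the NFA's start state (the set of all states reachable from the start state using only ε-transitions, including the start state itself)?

5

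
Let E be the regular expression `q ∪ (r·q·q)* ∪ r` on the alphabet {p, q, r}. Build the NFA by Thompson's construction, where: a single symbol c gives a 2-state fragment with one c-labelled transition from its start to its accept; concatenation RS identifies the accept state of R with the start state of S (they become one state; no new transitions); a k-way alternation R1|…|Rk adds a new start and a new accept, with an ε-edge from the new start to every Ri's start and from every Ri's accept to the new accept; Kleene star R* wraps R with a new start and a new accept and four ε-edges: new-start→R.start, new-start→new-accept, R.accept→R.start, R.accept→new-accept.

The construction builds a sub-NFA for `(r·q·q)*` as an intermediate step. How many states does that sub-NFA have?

6

Fragment for `(r·q·q)*`:
Each of the 3 symbol leaves contributes a 2-state fragment.
  r·q·q : 4 states
  (r·q·q)* : 6 states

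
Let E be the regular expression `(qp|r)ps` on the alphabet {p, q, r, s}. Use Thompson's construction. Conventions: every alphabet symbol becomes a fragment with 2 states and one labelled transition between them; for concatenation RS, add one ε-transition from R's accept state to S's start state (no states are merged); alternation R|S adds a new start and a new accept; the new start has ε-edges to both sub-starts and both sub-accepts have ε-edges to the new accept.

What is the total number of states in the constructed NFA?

12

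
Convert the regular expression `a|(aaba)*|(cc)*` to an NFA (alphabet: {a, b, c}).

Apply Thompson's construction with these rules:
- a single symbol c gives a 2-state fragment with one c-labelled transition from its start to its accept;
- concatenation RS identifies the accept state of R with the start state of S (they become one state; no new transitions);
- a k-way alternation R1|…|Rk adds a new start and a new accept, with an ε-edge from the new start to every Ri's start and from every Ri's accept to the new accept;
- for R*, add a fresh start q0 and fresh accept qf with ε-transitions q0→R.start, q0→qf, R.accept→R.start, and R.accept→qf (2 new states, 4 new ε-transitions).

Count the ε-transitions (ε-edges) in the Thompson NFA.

14

Bottom-up over the parse tree:
Each of the 7 symbol leaves contributes 0 ε-transitions.
  aaba = 0 ε-transitions
  (aaba)* = 4 ε-transitions
  cc = 0 ε-transitions
  (cc)* = 4 ε-transitions
  a|(aaba)*|(cc)* = 14 ε-transitions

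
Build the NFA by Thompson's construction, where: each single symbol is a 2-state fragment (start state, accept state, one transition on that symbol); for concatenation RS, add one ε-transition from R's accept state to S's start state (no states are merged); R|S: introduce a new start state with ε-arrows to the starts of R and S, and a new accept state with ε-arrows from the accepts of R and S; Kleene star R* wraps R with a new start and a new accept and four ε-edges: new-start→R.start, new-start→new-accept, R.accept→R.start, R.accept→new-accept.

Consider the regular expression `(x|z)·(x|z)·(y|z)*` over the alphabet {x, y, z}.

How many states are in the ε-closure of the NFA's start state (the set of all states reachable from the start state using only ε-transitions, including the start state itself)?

Let C(F) = |ε-closure(F.start)| within fragment F, and note whether F accepts ε. Symbol fragments have C = 1 and do not accept ε. Then:
  x|z : |ε-closure| = 1 + 1 + 1 = 3 (the new accept is not ε-reachable since no branch accepts ε)
  x|z : |ε-closure| = 1 + 1 + 1 = 3 (the new accept is not ε-reachable since no branch accepts ε)
  y|z : new start ε-reaches every alternative's start; none of them accept ε, so the new accept is not reached: |ε-closure| = 1 + 1 + 1 = 3
  (y|z)* : new start has ε-edges to the inner start and to the new accept, so |ε-closure| = 2 + 3 = 5
  (x|z)·(x|z)·(y|z)* : |ε-closure| equals the left operand's closure size = 3 (its accept is not ε-reachable, so the closure stops there)

3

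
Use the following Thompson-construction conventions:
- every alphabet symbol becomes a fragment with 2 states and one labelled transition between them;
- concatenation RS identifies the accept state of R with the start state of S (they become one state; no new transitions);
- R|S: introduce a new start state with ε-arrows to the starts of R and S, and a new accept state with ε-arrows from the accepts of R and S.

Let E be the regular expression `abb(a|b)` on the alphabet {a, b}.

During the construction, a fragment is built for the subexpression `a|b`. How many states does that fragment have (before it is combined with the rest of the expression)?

6

Fragment for `a|b`:
Each of the 2 symbol leaves contributes a 2-state fragment.
  a|b : 6 states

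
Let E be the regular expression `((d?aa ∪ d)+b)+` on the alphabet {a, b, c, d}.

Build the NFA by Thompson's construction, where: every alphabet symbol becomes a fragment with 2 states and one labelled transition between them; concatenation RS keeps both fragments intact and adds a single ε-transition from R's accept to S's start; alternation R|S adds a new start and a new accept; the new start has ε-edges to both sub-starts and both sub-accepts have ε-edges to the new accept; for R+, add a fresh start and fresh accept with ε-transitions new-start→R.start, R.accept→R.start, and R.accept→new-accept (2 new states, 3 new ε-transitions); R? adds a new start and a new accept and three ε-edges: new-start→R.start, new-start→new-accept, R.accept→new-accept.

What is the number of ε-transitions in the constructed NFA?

16

Per subexpression:
Each of the 5 symbol leaves contributes 0 ε-transitions.
  d? — 3 ε-transitions
  d?aa — 5 ε-transitions
  d?aa ∪ d — 9 ε-transitions
  (d?aa ∪ d)+ — 12 ε-transitions
  (d?aa ∪ d)+b — 13 ε-transitions
  ((d?aa ∪ d)+b)+ — 16 ε-transitions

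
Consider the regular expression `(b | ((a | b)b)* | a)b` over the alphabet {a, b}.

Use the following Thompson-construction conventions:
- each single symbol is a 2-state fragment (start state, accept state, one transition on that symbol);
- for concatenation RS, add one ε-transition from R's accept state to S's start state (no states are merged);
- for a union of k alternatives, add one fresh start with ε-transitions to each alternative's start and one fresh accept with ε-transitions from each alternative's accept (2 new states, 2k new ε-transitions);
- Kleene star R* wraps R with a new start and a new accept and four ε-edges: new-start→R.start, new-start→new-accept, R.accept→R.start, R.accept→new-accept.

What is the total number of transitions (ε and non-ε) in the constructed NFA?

Bottom-up over the parse tree:
Each of the 6 symbol leaves contributes 1 transition (1 symbol, 0 ε).
  a | b = 6 transitions (2 symbol, 4 ε)
  (a | b)b = 8 transitions (3 symbol, 5 ε)
  ((a | b)b)* = 12 transitions (3 symbol, 9 ε)
  b | ((a | b)b)* | a = 20 transitions (5 symbol, 15 ε)
  (b | ((a | b)b)* | a)b = 22 transitions (6 symbol, 16 ε)

22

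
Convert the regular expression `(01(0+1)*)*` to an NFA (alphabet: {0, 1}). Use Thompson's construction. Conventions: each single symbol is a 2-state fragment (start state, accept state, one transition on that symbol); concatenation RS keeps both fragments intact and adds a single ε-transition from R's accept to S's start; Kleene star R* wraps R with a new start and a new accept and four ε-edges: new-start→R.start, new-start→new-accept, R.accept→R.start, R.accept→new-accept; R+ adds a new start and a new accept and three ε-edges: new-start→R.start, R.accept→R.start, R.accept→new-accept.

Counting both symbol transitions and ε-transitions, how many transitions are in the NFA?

18

Recursing over subexpressions:
Each of the 4 symbol leaves contributes 1 transition (1 symbol, 0 ε).
  0+ — 4 transitions (1 symbol, 3 ε)
  0+1 — 6 transitions (2 symbol, 4 ε)
  (0+1)* — 10 transitions (2 symbol, 8 ε)
  01(0+1)* — 14 transitions (4 symbol, 10 ε)
  (01(0+1)*)* — 18 transitions (4 symbol, 14 ε)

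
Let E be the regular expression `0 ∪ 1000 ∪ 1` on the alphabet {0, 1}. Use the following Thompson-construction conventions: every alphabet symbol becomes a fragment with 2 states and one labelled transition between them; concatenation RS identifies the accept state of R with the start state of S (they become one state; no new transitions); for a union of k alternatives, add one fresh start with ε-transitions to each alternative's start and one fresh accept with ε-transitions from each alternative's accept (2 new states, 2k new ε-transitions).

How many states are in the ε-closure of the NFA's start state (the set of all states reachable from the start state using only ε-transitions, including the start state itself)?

Let C(F) = |ε-closure(F.start)| within fragment F, and note whether F accepts ε. Symbol fragments have C = 1 and do not accept ε. Then:
  1000 : |closure| equals the left operand's closure size = 1 (its accept is not ε-reachable, so the closure stops there)
  0 ∪ 1000 ∪ 1 : new start ε-reaches every alternative's start; none of them accept ε, so the new accept is not reached: |closure| = 1 + 1 + 1 + 1 = 4

4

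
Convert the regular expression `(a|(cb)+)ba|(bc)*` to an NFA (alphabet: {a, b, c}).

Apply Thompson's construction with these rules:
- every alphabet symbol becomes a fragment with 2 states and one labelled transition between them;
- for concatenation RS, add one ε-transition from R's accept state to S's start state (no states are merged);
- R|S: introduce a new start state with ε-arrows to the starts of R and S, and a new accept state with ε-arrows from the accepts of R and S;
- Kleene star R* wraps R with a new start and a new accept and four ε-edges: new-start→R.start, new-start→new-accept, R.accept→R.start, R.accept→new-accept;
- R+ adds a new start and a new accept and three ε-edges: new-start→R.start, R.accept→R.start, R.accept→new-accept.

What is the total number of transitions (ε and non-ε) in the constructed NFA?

26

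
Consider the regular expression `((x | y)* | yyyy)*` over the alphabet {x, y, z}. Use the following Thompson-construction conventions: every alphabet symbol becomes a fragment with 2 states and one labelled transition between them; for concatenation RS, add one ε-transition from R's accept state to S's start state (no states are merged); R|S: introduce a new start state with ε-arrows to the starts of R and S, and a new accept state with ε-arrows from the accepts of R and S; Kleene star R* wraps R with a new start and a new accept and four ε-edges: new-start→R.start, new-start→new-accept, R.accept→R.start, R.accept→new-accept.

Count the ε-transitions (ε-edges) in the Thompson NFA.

Building bottom-up:
Each of the 6 symbol leaves contributes 0 ε-transitions.
  x | y — 4 ε-transitions
  (x | y)* — 8 ε-transitions
  yyyy — 3 ε-transitions
  (x | y)* | yyyy — 15 ε-transitions
  ((x | y)* | yyyy)* — 19 ε-transitions

19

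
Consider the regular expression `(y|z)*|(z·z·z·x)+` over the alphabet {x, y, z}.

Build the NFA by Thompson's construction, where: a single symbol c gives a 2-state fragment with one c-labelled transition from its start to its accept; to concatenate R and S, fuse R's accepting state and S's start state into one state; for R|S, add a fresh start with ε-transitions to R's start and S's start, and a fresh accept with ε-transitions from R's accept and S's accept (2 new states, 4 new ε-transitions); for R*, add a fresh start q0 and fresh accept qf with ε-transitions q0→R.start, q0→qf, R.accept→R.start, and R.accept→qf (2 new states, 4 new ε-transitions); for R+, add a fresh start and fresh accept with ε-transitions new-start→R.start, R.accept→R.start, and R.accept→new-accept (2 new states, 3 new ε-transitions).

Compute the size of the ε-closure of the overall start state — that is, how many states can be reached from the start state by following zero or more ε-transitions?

9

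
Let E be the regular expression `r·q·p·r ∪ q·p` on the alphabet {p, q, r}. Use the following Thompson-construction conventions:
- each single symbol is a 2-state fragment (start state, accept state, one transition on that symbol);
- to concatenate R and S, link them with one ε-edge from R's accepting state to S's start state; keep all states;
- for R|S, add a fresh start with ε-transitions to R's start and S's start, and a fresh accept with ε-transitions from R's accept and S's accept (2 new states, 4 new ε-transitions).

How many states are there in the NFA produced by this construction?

14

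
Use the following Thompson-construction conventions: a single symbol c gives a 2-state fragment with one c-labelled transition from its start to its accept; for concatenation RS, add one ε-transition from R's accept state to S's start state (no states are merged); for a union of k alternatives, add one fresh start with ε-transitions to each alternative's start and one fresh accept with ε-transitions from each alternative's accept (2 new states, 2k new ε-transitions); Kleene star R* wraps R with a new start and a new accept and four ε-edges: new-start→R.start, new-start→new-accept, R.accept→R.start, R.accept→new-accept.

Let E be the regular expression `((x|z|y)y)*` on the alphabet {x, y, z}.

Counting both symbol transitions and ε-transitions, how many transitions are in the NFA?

15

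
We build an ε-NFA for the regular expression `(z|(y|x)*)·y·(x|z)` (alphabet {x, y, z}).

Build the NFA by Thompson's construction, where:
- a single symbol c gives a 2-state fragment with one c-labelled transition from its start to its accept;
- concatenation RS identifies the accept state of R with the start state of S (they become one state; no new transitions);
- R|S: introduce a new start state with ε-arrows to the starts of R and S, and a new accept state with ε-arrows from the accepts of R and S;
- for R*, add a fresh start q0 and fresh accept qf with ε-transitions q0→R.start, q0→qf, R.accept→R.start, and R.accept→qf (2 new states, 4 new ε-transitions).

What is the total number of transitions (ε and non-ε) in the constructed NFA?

22

Bottom-up over the parse tree:
Each of the 6 symbol leaves contributes 1 transition (1 symbol, 0 ε).
  y|x → 6 transitions (2 symbol, 4 ε)
  (y|x)* → 10 transitions (2 symbol, 8 ε)
  z|(y|x)* → 15 transitions (3 symbol, 12 ε)
  x|z → 6 transitions (2 symbol, 4 ε)
  (z|(y|x)*)·y·(x|z) → 22 transitions (6 symbol, 16 ε)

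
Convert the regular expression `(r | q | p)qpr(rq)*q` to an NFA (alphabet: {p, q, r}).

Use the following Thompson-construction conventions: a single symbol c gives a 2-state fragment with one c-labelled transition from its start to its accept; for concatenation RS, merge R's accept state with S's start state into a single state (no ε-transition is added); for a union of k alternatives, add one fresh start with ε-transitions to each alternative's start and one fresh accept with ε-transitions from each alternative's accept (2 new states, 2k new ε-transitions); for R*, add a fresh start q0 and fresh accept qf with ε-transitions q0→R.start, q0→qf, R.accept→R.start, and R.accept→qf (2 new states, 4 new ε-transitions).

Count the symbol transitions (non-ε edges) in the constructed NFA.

9

Recursing over subexpressions:
Each of the 9 symbol leaves contributes exactly 1 symbol transition.
  r | q | p → 3 symbol transitions
  rq → 2 symbol transitions
  (rq)* → 2 symbol transitions
  (r | q | p)qpr(rq)*q → 9 symbol transitions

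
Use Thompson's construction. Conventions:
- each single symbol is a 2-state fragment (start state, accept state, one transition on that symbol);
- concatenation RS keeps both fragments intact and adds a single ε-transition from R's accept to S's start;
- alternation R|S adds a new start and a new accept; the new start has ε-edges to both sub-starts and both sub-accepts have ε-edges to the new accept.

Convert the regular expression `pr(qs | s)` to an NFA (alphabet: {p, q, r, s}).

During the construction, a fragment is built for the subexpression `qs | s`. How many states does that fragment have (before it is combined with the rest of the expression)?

8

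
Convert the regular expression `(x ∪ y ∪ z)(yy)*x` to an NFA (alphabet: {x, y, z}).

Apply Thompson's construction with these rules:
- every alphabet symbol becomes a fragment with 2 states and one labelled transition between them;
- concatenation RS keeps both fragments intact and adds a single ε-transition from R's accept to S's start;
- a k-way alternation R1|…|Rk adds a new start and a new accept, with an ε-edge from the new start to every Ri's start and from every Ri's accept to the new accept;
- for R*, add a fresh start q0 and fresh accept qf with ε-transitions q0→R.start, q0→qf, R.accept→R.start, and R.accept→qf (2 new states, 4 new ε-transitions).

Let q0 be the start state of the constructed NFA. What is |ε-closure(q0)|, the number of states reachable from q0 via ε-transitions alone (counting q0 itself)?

Compute the ε-closure size of each fragment's start state recursively; a symbol fragment's start has no outgoing ε-edge, so its closure is just itself (size 1).
  x ∪ y ∪ z → new start ε-reaches every alternative's start; none of them accept ε, so the new accept is not reached: |ε-closure| = 1 + 1 + 1 + 1 = 4
  yy → same as the first factor's closure: |ε-closure| = 1
  (yy)* → new start has ε-edges to the inner start and to the new accept, so |ε-closure| = 2 + 1 = 3
  (x ∪ y ∪ z)(yy)*x → |ε-closure| equals the left operand's closure size = 4 (its accept is not ε-reachable, so the closure stops there)

4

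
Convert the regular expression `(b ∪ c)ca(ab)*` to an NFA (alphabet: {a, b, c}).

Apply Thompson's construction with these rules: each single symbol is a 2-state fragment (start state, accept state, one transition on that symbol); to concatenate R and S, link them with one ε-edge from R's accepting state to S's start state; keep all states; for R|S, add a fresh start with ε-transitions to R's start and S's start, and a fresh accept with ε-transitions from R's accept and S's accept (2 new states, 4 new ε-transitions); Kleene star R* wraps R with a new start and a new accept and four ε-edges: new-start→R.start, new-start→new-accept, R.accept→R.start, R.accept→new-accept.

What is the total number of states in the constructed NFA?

Bottom-up over the parse tree:
Each of the 6 symbol leaves contributes a 2-state fragment.
  b ∪ c → 6 states
  ab → 4 states
  (ab)* → 6 states
  (b ∪ c)ca(ab)* → 16 states

16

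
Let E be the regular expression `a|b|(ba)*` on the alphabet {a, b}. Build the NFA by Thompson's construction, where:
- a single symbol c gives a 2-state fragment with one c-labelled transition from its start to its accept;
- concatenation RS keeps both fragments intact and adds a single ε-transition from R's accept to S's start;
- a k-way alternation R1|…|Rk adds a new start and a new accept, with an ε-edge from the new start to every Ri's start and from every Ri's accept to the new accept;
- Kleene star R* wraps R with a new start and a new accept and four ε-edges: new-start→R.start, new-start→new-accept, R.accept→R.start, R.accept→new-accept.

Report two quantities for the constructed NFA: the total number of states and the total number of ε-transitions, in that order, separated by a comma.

12, 11

Recursing over subexpressions:
Each of the 4 symbol leaves contributes 2 states and 0 ε-transitions.
  ba → 4 states, 1 ε-transition
  (ba)* → 6 states, 5 ε-transitions
  a|b|(ba)* → 12 states, 11 ε-transitions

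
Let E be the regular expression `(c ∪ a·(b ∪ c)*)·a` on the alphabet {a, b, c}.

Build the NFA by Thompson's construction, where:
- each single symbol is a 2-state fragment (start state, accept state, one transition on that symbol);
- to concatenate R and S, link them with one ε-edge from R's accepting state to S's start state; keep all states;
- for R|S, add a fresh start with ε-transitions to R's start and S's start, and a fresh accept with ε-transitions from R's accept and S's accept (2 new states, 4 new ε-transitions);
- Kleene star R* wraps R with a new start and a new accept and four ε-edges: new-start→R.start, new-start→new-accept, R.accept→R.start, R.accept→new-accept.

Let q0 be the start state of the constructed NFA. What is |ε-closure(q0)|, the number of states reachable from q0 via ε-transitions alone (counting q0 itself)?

Let C(F) = |ε-closure(F.start)| within fragment F, and note whether F accepts ε. Symbol fragments have C = 1 and do not accept ε. Then:
  b ∪ c → new start ε-reaches every alternative's start; none of them accept ε, so the new accept is not reached: C = 1 + 1 + 1 = 3
  (b ∪ c)* → the star's fresh start ε-reaches both the body's start and the fresh accept: C = 2 + 3 = 5
  a·(b ∪ c)* → C equals the left operand's closure size = 1 (its accept is not ε-reachable, so the closure stops there)
  c ∪ a·(b ∪ c)* → new start ε-reaches every alternative's start; none of them accept ε, so the new accept is not reached: C = 1 + 1 + 1 = 3
  (c ∪ a·(b ∪ c)*)·a → C equals the left operand's closure size = 3 (its accept is not ε-reachable, so the closure stops there)

3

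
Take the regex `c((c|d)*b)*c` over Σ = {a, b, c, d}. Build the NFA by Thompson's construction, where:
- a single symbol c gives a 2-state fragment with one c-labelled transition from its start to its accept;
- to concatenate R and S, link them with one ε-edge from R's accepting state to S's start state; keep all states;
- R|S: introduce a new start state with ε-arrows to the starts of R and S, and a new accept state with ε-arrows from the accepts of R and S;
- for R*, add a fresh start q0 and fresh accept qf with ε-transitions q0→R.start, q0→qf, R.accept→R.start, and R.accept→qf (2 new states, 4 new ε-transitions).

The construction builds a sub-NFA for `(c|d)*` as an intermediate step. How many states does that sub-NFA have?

8

Fragment for `(c|d)*`:
Each of the 2 symbol leaves contributes a 2-state fragment.
  c|d = 6 states
  (c|d)* = 8 states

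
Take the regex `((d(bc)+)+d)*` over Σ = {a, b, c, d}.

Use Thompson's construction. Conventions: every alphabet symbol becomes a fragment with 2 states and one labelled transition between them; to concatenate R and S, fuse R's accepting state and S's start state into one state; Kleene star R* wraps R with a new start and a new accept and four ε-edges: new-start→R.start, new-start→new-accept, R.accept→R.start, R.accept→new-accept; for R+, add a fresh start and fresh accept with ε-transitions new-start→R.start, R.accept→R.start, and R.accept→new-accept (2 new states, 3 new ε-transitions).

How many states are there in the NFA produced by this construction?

Recursing over subexpressions:
Each of the 4 symbol leaves contributes a 2-state fragment.
  bc — 3 states
  (bc)+ — 5 states
  d(bc)+ — 6 states
  (d(bc)+)+ — 8 states
  (d(bc)+)+d — 9 states
  ((d(bc)+)+d)* — 11 states

11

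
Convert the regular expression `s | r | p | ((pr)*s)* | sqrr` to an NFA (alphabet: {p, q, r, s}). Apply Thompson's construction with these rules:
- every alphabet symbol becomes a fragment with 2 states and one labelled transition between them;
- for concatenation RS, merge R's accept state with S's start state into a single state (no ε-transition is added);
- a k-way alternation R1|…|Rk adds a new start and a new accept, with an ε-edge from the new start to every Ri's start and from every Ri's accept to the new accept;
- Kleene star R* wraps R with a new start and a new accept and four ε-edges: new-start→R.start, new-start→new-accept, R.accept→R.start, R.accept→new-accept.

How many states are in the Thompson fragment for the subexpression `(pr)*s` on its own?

Fragment for `(pr)*s`:
Each of the 3 symbol leaves contributes a 2-state fragment.
  pr = 3 states
  (pr)* = 5 states
  (pr)*s = 6 states

6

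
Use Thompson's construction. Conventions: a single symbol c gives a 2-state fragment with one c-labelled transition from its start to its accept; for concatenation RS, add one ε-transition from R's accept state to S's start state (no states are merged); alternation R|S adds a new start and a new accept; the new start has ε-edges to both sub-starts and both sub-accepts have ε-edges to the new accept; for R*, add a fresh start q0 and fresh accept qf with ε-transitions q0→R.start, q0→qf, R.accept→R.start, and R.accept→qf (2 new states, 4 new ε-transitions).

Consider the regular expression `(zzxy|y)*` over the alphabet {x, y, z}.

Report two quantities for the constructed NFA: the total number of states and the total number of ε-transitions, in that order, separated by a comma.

14, 11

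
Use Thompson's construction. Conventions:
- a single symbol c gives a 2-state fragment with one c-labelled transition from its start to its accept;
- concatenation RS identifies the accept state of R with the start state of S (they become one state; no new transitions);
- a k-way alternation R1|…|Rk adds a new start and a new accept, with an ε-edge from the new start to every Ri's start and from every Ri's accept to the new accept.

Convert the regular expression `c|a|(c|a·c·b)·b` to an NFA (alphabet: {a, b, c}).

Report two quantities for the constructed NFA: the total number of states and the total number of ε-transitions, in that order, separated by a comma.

15, 10

By structural recursion:
Each of the 7 symbol leaves contributes 2 states and 0 ε-transitions.
  a·c·b → 4 states, 0 ε-transitions
  c|a·c·b → 8 states, 4 ε-transitions
  (c|a·c·b)·b → 9 states, 4 ε-transitions
  c|a|(c|a·c·b)·b → 15 states, 10 ε-transitions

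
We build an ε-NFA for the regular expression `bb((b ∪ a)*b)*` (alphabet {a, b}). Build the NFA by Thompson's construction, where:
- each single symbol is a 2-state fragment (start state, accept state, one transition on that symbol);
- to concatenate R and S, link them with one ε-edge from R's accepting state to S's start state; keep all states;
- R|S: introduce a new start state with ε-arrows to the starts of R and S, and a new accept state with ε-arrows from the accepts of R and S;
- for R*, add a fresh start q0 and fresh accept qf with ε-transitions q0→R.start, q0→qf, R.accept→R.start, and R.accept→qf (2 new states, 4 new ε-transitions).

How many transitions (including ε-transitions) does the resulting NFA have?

20

Per subexpression:
Each of the 5 symbol leaves contributes 1 transition (1 symbol, 0 ε).
  b ∪ a — 6 transitions (2 symbol, 4 ε)
  (b ∪ a)* — 10 transitions (2 symbol, 8 ε)
  (b ∪ a)*b — 12 transitions (3 symbol, 9 ε)
  ((b ∪ a)*b)* — 16 transitions (3 symbol, 13 ε)
  bb((b ∪ a)*b)* — 20 transitions (5 symbol, 15 ε)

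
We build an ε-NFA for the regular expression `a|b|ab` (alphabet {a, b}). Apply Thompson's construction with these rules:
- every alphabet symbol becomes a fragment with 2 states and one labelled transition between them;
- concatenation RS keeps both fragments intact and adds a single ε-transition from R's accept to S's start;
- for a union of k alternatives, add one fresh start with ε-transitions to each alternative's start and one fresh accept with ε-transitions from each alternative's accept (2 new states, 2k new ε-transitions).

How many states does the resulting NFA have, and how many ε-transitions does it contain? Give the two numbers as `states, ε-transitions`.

10, 7

Per subexpression:
Each of the 4 symbol leaves contributes 2 states and 0 ε-transitions.
  ab = 4 states, 1 ε-transition
  a|b|ab = 10 states, 7 ε-transitions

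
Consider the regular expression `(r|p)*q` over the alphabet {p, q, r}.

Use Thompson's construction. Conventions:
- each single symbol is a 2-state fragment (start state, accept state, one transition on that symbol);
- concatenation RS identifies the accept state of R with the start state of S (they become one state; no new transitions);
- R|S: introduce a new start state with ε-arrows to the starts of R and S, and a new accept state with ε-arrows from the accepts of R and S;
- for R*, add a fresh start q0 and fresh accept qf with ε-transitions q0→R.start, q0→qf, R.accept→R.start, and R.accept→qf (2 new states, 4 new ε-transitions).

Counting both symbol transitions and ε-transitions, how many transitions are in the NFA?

Building bottom-up:
Each of the 3 symbol leaves contributes 1 transition (1 symbol, 0 ε).
  r|p → 6 transitions (2 symbol, 4 ε)
  (r|p)* → 10 transitions (2 symbol, 8 ε)
  (r|p)*q → 11 transitions (3 symbol, 8 ε)

11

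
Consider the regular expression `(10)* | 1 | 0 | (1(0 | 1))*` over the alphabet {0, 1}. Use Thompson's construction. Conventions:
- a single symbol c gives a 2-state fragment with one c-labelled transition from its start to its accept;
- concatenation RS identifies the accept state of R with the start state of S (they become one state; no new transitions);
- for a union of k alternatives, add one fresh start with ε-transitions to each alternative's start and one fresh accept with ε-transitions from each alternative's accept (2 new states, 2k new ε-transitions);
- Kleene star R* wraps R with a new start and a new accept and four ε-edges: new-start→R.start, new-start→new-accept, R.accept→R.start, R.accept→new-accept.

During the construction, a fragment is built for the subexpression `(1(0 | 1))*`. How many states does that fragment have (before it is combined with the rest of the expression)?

Fragment for `(1(0 | 1))*`:
Each of the 3 symbol leaves contributes a 2-state fragment.
  0 | 1 = 6 states
  1(0 | 1) = 7 states
  (1(0 | 1))* = 9 states

9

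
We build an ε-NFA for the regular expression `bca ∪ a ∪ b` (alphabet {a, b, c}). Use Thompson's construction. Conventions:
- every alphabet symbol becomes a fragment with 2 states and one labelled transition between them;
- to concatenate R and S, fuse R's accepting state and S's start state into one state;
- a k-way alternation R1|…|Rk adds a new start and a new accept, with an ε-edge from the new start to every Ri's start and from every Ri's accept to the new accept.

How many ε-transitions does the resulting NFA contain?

6

Recursing over subexpressions:
Each of the 5 symbol leaves contributes 0 ε-transitions.
  bca → 0 ε-transitions
  bca ∪ a ∪ b → 6 ε-transitions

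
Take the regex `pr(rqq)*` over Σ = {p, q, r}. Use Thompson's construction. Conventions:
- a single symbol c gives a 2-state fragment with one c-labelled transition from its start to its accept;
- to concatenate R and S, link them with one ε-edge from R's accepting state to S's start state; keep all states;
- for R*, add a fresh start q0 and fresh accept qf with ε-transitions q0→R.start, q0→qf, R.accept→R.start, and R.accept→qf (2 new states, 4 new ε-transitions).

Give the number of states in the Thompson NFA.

12

Per subexpression:
Each of the 5 symbol leaves contributes a 2-state fragment.
  rqq = 6 states
  (rqq)* = 8 states
  pr(rqq)* = 12 states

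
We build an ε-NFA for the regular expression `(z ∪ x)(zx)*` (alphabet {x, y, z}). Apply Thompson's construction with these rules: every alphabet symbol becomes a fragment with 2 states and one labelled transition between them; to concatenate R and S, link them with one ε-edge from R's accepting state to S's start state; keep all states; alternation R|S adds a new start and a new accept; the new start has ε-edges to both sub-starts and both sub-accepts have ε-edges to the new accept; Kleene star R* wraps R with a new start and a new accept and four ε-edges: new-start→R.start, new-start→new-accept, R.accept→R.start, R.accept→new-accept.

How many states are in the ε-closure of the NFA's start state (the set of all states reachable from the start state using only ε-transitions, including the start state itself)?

3

Work bottom-up. For each fragment F, track |ε-closure(F.start)| and whether F's accept lies in that closure (i.e. whether F accepts ε). A single-symbol fragment has closure size 1 and does not accept ε.
  z ∪ x : |closure| = 1 + 1 + 1 = 3 (the new accept is not ε-reachable since no branch accepts ε)
  zx : |closure| equals the left operand's closure size = 1 (its accept is not ε-reachable, so the closure stops there)
  (zx)* : |closure| = 1 (new start) + 1 (body) + 1 (new accept) = 3
  (z ∪ x)(zx)* : same as the first factor's closure: |closure| = 3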